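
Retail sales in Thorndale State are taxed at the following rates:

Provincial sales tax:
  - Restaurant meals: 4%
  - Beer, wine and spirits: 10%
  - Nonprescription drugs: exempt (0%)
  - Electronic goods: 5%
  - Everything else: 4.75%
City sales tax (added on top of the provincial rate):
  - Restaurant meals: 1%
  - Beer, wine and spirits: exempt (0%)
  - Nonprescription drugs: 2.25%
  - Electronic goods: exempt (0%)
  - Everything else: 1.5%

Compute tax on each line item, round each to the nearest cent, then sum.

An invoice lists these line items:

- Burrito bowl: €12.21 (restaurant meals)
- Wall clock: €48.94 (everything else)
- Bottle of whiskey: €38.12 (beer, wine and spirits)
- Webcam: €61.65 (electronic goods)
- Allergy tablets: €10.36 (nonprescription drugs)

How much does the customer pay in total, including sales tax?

Burrito bowl €12.21: restaurant meals → 4% + 1% city = 5% → €0.61
Wall clock €48.94: everything else → 4.75% + 1.5% city = 6.25% → €3.06
Bottle of whiskey €38.12: beer, wine and spirits → 10% + 0% city = 10% → €3.81
Webcam €61.65: electronic goods → 5% + 0% city = 5% → €3.08
Allergy tablets €10.36: nonprescription drugs → 0% + 2.25% city = 2.25% → €0.23
Subtotal = €171.28; tax = €10.79; total due = €182.07

€182.07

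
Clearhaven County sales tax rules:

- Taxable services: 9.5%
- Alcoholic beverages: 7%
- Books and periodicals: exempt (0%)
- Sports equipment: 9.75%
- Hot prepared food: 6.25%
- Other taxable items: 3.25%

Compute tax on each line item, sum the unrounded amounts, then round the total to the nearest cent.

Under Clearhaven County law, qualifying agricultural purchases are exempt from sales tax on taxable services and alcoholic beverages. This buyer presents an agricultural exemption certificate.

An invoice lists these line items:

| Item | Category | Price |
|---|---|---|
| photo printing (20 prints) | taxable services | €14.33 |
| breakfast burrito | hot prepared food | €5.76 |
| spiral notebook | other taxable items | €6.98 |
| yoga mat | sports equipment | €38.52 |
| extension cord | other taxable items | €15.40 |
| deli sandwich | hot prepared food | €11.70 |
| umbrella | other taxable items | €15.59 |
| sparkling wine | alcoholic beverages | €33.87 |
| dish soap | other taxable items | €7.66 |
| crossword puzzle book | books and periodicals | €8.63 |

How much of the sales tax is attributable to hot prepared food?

Breakfast burrito €5.76: hot prepared food → 6.25% → €0.36
Deli sandwich €11.70: hot prepared food → 6.25% → €0.73125
Tax on hot prepared food: unrounded sum = €1.09125 → €1.09

€1.09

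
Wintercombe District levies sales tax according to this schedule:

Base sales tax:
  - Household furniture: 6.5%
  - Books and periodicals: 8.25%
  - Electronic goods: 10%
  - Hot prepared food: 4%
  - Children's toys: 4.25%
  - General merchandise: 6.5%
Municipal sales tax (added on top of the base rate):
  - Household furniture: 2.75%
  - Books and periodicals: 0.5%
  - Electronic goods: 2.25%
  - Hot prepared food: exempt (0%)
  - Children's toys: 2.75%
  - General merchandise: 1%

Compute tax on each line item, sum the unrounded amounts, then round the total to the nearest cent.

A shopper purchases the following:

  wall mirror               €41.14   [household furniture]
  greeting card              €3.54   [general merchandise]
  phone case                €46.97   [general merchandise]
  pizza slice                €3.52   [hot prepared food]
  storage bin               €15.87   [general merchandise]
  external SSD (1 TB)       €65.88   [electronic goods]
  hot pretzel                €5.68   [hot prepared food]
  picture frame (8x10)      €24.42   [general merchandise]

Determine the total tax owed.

€19.05

Wall mirror €41.14: household furniture → 6.5% + 2.75% municipal = 9.25% → €3.80545
Greeting card €3.54: general merchandise → 6.5% + 1% municipal = 7.5% → €0.2655
Phone case €46.97: general merchandise → 6.5% + 1% municipal = 7.5% → €3.52275
Pizza slice €3.52: hot prepared food → 4% + 0% municipal = 4% → €0.1408
Storage bin €15.87: general merchandise → 6.5% + 1% municipal = 7.5% → €1.19025
External SSD (1 TB) €65.88: electronic goods → 10% + 2.25% municipal = 12.25% → €8.0703
Hot pretzel €5.68: hot prepared food → 4% + 0% municipal = 4% → €0.2272
Picture frame (8x10) €24.42: general merchandise → 6.5% + 1% municipal = 7.5% → €1.8315
Unrounded tax sum = €19.05375 → €19.05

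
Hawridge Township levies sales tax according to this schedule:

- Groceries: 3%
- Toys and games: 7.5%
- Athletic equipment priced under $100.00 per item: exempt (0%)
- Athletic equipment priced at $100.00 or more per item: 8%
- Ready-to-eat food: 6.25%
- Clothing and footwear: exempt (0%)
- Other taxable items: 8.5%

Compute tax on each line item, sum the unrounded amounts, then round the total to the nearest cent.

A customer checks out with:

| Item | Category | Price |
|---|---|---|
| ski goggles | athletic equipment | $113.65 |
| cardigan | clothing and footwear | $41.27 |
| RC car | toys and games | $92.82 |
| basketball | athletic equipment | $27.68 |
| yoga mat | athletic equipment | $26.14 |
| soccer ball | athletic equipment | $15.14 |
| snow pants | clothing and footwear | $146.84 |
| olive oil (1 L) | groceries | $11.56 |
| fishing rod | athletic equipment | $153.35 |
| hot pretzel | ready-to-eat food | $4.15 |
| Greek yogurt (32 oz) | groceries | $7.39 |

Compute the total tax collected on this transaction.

$29.15

Ski goggles $113.65: athletic equipment, $100.00 or more → 8% → $9.092
Cardigan $41.27: clothing and footwear → 0% → $0.00
RC car $92.82: toys and games → 7.5% → $6.9615
Basketball $27.68: athletic equipment, under $100.00 → 0% → $0.00
Yoga mat $26.14: athletic equipment, under $100.00 → 0% → $0.00
Soccer ball $15.14: athletic equipment, under $100.00 → 0% → $0.00
Snow pants $146.84: clothing and footwear → 0% → $0.00
Olive oil (1 L) $11.56: groceries → 3% → $0.3468
Fishing rod $153.35: athletic equipment, $100.00 or more → 8% → $12.268
Hot pretzel $4.15: ready-to-eat food → 6.25% → $0.259375
Greek yogurt (32 oz) $7.39: groceries → 3% → $0.2217
Unrounded tax sum = $29.149375 → $29.15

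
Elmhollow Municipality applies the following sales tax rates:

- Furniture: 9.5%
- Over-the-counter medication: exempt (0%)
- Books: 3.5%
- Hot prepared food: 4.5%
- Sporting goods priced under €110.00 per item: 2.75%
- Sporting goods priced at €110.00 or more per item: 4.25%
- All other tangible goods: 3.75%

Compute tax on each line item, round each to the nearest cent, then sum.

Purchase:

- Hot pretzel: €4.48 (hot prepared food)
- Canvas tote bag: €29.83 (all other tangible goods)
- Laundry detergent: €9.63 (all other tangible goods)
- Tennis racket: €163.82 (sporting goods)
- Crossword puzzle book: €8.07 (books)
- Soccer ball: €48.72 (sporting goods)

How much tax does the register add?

Hot pretzel €4.48: hot prepared food → 4.5% → €0.20
Canvas tote bag €29.83: all other tangible goods → 3.75% → €1.12
Laundry detergent €9.63: all other tangible goods → 3.75% → €0.36
Tennis racket €163.82: sporting goods, €110.00 or more → 4.25% → €6.96
Crossword puzzle book €8.07: books → 3.5% → €0.28
Soccer ball €48.72: sporting goods, under €110.00 → 2.75% → €1.34
Total tax = €0.20 + €1.12 + €0.36 + €6.96 + €0.28 + €1.34 = €10.26

€10.26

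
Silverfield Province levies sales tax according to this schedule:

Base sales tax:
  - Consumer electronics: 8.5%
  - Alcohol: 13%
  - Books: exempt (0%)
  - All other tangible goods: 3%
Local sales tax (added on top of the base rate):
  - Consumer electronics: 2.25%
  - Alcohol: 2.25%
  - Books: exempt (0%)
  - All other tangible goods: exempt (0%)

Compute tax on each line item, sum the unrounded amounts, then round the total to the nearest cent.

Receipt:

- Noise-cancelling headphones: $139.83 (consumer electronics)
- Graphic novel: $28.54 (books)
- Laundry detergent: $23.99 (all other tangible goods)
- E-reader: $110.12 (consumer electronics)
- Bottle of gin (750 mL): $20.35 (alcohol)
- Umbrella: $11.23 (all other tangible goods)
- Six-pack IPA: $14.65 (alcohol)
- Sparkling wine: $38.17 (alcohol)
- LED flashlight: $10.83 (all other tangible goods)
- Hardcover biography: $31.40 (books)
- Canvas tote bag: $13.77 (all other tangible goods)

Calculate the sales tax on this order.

Noise-cancelling headphones $139.83: consumer electronics → 8.5% + 2.25% local = 10.75% → $15.031725
Graphic novel $28.54: books → 0% + 0% local = 0% → $0.00
Laundry detergent $23.99: all other tangible goods → 3% + 0% local = 3% → $0.7197
E-reader $110.12: consumer electronics → 8.5% + 2.25% local = 10.75% → $11.8379
Bottle of gin (750 mL) $20.35: alcohol → 13% + 2.25% local = 15.25% → $3.103375
Umbrella $11.23: all other tangible goods → 3% + 0% local = 3% → $0.3369
Six-pack IPA $14.65: alcohol → 13% + 2.25% local = 15.25% → $2.234125
Sparkling wine $38.17: alcohol → 13% + 2.25% local = 15.25% → $5.820925
LED flashlight $10.83: all other tangible goods → 3% + 0% local = 3% → $0.3249
Hardcover biography $31.40: books → 0% + 0% local = 0% → $0.00
Canvas tote bag $13.77: all other tangible goods → 3% + 0% local = 3% → $0.4131
Unrounded tax sum = $39.82265 → $39.82

$39.82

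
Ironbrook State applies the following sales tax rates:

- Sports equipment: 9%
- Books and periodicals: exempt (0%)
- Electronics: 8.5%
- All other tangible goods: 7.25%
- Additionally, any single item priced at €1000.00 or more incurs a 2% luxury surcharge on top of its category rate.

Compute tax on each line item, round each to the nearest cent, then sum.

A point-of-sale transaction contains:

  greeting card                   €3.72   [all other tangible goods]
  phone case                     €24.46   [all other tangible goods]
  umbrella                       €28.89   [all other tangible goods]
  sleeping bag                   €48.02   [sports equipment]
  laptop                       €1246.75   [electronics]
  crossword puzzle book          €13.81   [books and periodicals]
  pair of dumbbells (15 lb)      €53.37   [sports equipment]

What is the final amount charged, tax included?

€1563.18

Greeting card €3.72: all other tangible goods → 7.25% → €0.27
Phone case €24.46: all other tangible goods → 7.25% → €1.77
Umbrella €28.89: all other tangible goods → 7.25% → €2.09
Sleeping bag €48.02: sports equipment → 9% → €4.32
Laptop €1246.75: electronics → 8.5% + 2% surcharge = 10.5% → €130.91
Crossword puzzle book €13.81: books and periodicals → 0% → €0.00
Pair of dumbbells (15 lb) €53.37: sports equipment → 9% → €4.80
Subtotal = €1419.02; tax = €144.16; total due = €1563.18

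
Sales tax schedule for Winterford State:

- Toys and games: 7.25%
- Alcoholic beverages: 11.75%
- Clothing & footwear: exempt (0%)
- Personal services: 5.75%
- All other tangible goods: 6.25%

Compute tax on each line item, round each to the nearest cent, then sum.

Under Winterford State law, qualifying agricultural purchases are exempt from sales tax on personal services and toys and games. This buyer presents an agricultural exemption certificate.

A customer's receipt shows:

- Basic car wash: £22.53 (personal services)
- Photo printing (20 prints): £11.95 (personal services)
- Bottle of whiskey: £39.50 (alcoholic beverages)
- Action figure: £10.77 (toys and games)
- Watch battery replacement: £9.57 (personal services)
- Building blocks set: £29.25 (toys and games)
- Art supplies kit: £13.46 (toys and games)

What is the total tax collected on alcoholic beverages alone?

£4.64

Bottle of whiskey £39.50: alcoholic beverages → 11.75% → £4.64
Tax on alcoholic beverages = £4.64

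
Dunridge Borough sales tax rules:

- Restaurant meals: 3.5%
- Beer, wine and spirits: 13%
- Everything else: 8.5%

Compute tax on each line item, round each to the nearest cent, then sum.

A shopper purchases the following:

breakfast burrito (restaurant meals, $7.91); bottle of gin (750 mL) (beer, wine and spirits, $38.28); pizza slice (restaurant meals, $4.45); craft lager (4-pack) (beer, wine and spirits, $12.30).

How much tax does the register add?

$7.02

Breakfast burrito $7.91: restaurant meals → 3.5% → $0.28
Bottle of gin (750 mL) $38.28: beer, wine and spirits → 13% → $4.98
Pizza slice $4.45: restaurant meals → 3.5% → $0.16
Craft lager (4-pack) $12.30: beer, wine and spirits → 13% → $1.60
Total tax = $0.28 + $4.98 + $0.16 + $1.60 = $7.02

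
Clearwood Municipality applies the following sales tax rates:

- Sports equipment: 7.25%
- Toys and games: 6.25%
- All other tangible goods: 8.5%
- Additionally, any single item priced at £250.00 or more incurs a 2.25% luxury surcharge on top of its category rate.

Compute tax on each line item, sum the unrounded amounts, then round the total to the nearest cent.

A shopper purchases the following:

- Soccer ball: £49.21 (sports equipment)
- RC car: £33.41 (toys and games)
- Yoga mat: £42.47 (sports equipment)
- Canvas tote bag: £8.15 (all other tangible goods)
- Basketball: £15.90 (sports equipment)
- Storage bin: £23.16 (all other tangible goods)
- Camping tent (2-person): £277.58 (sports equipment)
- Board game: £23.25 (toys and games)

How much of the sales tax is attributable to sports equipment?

Soccer ball £49.21: sports equipment → 7.25% → £3.567725
Yoga mat £42.47: sports equipment → 7.25% → £3.079075
Basketball £15.90: sports equipment → 7.25% → £1.15275
Camping tent (2-person) £277.58: sports equipment → 7.25% + 2.25% surcharge = 9.5% → £26.3701
Tax on sports equipment: unrounded sum = £34.16965 → £34.17

£34.17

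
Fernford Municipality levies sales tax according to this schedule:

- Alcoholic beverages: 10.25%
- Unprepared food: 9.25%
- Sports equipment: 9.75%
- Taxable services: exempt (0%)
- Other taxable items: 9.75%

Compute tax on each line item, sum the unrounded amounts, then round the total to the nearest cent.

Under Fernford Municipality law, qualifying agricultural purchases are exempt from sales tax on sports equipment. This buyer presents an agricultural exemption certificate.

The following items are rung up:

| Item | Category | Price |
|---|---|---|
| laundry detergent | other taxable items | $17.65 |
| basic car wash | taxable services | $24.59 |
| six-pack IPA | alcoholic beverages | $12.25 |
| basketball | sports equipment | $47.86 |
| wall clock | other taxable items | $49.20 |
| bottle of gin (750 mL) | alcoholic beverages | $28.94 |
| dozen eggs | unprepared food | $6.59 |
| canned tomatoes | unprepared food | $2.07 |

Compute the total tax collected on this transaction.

Laundry detergent $17.65: other taxable items → 9.75% → $1.720875
Basic car wash $24.59: taxable services → 0% → $0.00
Six-pack IPA $12.25: alcoholic beverages → 10.25% → $1.255625
Basketball $47.86: sports equipment, buyer-exempt → 0% → $0.00
Wall clock $49.20: other taxable items → 9.75% → $4.797
Bottle of gin (750 mL) $28.94: alcoholic beverages → 10.25% → $2.96635
Dozen eggs $6.59: unprepared food → 9.25% → $0.609575
Canned tomatoes $2.07: unprepared food → 9.25% → $0.191475
Unrounded tax sum = $11.5409 → $11.54

$11.54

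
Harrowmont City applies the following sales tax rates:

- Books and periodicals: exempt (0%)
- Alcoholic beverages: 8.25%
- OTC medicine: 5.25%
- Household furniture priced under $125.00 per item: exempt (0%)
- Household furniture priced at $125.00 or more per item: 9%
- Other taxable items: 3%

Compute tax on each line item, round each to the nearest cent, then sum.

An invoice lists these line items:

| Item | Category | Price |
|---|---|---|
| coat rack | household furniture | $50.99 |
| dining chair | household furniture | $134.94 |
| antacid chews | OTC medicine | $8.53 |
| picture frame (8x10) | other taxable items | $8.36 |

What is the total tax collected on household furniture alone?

$12.14

Coat rack $50.99: household furniture, under $125.00 → 0% → $0.00
Dining chair $134.94: household furniture, $125.00 or more → 9% → $12.14
Tax on household furniture = $0.00 + $12.14 = $12.14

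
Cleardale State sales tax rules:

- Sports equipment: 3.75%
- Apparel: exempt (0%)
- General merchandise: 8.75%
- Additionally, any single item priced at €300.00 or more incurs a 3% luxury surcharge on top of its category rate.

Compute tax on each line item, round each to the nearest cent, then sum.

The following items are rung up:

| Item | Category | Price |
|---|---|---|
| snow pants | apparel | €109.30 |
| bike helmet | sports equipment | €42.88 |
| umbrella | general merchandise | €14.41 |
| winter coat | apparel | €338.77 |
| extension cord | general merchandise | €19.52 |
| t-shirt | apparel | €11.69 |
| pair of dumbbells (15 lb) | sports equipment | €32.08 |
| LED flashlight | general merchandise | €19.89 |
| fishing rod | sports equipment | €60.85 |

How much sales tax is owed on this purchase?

€19.96

Snow pants €109.30: apparel → 0% → €0.00
Bike helmet €42.88: sports equipment → 3.75% → €1.61
Umbrella €14.41: general merchandise → 8.75% → €1.26
Winter coat €338.77: apparel → 0% + 3% surcharge = 3% → €10.16
Extension cord €19.52: general merchandise → 8.75% → €1.71
T-shirt €11.69: apparel → 0% → €0.00
Pair of dumbbells (15 lb) €32.08: sports equipment → 3.75% → €1.20
LED flashlight €19.89: general merchandise → 8.75% → €1.74
Fishing rod €60.85: sports equipment → 3.75% → €2.28
Total tax = €1.61 + €1.26 + €10.16 + €1.71 + €1.20 + €1.74 + €2.28 = €19.96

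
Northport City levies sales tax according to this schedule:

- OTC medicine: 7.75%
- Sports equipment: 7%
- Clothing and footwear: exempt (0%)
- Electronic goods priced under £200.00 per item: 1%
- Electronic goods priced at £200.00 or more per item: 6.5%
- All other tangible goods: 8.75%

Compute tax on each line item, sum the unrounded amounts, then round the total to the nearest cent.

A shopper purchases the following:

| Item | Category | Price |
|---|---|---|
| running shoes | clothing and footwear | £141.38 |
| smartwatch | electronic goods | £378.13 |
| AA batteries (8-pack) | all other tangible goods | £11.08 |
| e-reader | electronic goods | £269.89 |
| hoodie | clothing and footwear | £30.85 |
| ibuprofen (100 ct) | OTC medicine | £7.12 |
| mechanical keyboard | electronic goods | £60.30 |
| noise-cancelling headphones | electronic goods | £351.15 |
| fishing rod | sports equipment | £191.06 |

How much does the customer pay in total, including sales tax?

£1521.40

Running shoes £141.38: clothing and footwear → 0% → £0.00
Smartwatch £378.13: electronic goods, £200.00 or more → 6.5% → £24.57845
AA batteries (8-pack) £11.08: all other tangible goods → 8.75% → £0.9695
E-reader £269.89: electronic goods, £200.00 or more → 6.5% → £17.54285
Hoodie £30.85: clothing and footwear → 0% → £0.00
Ibuprofen (100 ct) £7.12: OTC medicine → 7.75% → £0.5518
Mechanical keyboard £60.30: electronic goods, under £200.00 → 1% → £0.603
Noise-cancelling headphones £351.15: electronic goods, £200.00 or more → 6.5% → £22.82475
Fishing rod £191.06: sports equipment → 7% → £13.3742
Subtotal = £1440.96; unrounded tax = £80.44455 → £80.44; total due = £1521.40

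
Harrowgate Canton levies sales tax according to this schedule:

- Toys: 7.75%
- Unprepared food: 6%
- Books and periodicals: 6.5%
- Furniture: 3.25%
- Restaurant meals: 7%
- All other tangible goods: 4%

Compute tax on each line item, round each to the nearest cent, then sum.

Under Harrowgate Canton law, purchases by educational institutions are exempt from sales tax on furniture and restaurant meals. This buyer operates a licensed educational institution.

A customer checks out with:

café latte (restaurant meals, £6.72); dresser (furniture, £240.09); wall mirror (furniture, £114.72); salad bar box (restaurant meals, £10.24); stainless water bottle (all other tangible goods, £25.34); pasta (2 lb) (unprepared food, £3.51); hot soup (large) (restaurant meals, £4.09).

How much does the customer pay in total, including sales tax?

£405.93

Café latte £6.72: restaurant meals, buyer-exempt → 0% → £0.00
Dresser £240.09: furniture, buyer-exempt → 0% → £0.00
Wall mirror £114.72: furniture, buyer-exempt → 0% → £0.00
Salad bar box £10.24: restaurant meals, buyer-exempt → 0% → £0.00
Stainless water bottle £25.34: all other tangible goods → 4% → £1.01
Pasta (2 lb) £3.51: unprepared food → 6% → £0.21
Hot soup (large) £4.09: restaurant meals, buyer-exempt → 0% → £0.00
Subtotal = £404.71; tax = £1.22; total due = £405.93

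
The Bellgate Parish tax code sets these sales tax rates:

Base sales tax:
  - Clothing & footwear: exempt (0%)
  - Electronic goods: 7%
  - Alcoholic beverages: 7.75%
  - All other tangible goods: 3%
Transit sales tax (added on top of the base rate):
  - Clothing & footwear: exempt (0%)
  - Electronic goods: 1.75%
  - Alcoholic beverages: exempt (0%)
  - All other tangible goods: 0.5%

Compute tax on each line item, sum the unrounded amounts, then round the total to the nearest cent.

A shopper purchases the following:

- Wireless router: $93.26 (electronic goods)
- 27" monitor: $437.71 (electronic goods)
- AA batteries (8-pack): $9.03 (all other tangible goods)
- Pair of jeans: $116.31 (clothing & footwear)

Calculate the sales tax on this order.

Wireless router $93.26: electronic goods → 7% + 1.75% transit = 8.75% → $8.16025
27" monitor $437.71: electronic goods → 7% + 1.75% transit = 8.75% → $38.299625
AA batteries (8-pack) $9.03: all other tangible goods → 3% + 0.5% transit = 3.5% → $0.31605
Pair of jeans $116.31: clothing & footwear → 0% + 0% transit = 0% → $0.00
Unrounded tax sum = $46.775925 → $46.78

$46.78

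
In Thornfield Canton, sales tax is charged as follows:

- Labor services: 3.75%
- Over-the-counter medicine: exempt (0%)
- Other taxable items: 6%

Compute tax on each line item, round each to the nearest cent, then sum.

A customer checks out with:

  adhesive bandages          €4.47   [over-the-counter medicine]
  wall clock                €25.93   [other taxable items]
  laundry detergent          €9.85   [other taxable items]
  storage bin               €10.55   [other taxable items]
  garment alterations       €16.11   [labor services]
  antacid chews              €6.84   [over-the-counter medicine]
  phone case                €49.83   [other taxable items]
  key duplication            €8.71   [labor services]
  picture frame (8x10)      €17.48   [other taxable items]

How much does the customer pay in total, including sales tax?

€157.52

Adhesive bandages €4.47: over-the-counter medicine → 0% → €0.00
Wall clock €25.93: other taxable items → 6% → €1.56
Laundry detergent €9.85: other taxable items → 6% → €0.59
Storage bin €10.55: other taxable items → 6% → €0.63
Garment alterations €16.11: labor services → 3.75% → €0.60
Antacid chews €6.84: over-the-counter medicine → 0% → €0.00
Phone case €49.83: other taxable items → 6% → €2.99
Key duplication €8.71: labor services → 3.75% → €0.33
Picture frame (8x10) €17.48: other taxable items → 6% → €1.05
Subtotal = €149.77; tax = €7.75; total due = €157.52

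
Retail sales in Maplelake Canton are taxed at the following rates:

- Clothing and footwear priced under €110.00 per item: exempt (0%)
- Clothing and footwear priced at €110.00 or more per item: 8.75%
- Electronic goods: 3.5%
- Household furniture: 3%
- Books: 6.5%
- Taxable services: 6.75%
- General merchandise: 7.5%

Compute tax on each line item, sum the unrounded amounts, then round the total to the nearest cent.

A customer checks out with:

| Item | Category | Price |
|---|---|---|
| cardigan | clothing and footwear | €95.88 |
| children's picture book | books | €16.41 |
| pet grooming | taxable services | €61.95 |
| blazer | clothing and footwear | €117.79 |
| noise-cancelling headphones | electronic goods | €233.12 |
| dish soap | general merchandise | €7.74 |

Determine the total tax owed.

Cardigan €95.88: clothing and footwear, under €110.00 → 0% → €0.00
Children's picture book €16.41: books → 6.5% → €1.06665
Pet grooming €61.95: taxable services → 6.75% → €4.181625
Blazer €117.79: clothing and footwear, €110.00 or more → 8.75% → €10.306625
Noise-cancelling headphones €233.12: electronic goods → 3.5% → €8.1592
Dish soap €7.74: general merchandise → 7.5% → €0.5805
Unrounded tax sum = €24.2946 → €24.29

€24.29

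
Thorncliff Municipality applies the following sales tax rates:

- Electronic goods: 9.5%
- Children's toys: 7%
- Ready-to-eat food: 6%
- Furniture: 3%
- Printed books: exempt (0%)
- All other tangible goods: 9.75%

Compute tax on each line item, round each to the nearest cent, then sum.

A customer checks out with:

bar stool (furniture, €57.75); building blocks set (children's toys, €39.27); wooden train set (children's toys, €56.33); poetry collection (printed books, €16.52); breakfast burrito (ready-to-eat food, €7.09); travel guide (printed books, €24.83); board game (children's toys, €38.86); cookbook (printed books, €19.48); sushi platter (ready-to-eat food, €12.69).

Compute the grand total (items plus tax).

€285.15

Bar stool €57.75: furniture → 3% → €1.73
Building blocks set €39.27: children's toys → 7% → €2.75
Wooden train set €56.33: children's toys → 7% → €3.94
Poetry collection €16.52: printed books → 0% → €0.00
Breakfast burrito €7.09: ready-to-eat food → 6% → €0.43
Travel guide €24.83: printed books → 0% → €0.00
Board game €38.86: children's toys → 7% → €2.72
Cookbook €19.48: printed books → 0% → €0.00
Sushi platter €12.69: ready-to-eat food → 6% → €0.76
Subtotal = €272.82; tax = €12.33; total due = €285.15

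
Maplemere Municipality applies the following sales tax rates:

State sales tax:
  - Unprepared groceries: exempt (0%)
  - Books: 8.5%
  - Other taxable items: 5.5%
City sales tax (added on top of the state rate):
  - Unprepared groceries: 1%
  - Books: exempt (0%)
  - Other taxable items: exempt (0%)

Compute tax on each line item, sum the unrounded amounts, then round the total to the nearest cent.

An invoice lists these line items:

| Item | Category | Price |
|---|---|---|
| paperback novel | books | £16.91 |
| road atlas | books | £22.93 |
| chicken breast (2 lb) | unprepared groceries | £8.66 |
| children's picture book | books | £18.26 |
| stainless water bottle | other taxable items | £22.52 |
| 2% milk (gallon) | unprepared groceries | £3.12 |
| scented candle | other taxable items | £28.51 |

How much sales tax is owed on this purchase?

£7.86

Paperback novel £16.91: books → 8.5% + 0% city = 8.5% → £1.43735
Road atlas £22.93: books → 8.5% + 0% city = 8.5% → £1.94905
Chicken breast (2 lb) £8.66: unprepared groceries → 0% + 1% city = 1% → £0.0866
Children's picture book £18.26: books → 8.5% + 0% city = 8.5% → £1.5521
Stainless water bottle £22.52: other taxable items → 5.5% + 0% city = 5.5% → £1.2386
2% milk (gallon) £3.12: unprepared groceries → 0% + 1% city = 1% → £0.0312
Scented candle £28.51: other taxable items → 5.5% + 0% city = 5.5% → £1.56805
Unrounded tax sum = £7.86295 → £7.86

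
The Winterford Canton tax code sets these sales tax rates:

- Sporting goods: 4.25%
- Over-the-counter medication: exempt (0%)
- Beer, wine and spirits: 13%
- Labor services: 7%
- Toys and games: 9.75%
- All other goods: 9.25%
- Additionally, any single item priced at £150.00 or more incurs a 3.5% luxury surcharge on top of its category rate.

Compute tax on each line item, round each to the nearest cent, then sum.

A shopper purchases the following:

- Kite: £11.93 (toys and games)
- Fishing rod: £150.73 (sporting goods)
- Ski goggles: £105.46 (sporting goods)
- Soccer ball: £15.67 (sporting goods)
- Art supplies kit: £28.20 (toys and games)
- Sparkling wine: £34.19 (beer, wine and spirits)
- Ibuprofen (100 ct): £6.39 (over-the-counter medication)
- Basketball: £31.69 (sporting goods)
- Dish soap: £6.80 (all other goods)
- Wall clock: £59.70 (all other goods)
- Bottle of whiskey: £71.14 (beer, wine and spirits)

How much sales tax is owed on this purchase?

Kite £11.93: toys and games → 9.75% → £1.16
Fishing rod £150.73: sporting goods → 4.25% + 3.5% surcharge = 7.75% → £11.68
Ski goggles £105.46: sporting goods → 4.25% → £4.48
Soccer ball £15.67: sporting goods → 4.25% → £0.67
Art supplies kit £28.20: toys and games → 9.75% → £2.75
Sparkling wine £34.19: beer, wine and spirits → 13% → £4.44
Ibuprofen (100 ct) £6.39: over-the-counter medication → 0% → £0.00
Basketball £31.69: sporting goods → 4.25% → £1.35
Dish soap £6.80: all other goods → 9.25% → £0.63
Wall clock £59.70: all other goods → 9.25% → £5.52
Bottle of whiskey £71.14: beer, wine and spirits → 13% → £9.25
Total tax = £1.16 + £11.68 + £4.48 + £0.67 + £2.75 + £4.44 + £1.35 + £0.63 + £5.52 + £9.25 = £41.93

£41.93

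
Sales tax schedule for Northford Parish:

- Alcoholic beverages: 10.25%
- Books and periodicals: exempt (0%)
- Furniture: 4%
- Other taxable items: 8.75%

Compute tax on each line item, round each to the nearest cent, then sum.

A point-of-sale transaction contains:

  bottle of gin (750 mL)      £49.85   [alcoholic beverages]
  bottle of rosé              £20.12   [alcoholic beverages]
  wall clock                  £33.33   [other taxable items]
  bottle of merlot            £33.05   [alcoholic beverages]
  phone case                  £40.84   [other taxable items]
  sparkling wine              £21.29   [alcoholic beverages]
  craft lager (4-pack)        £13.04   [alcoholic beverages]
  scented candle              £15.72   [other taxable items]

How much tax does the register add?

Bottle of gin (750 mL) £49.85: alcoholic beverages → 10.25% → £5.11
Bottle of rosé £20.12: alcoholic beverages → 10.25% → £2.06
Wall clock £33.33: other taxable items → 8.75% → £2.92
Bottle of merlot £33.05: alcoholic beverages → 10.25% → £3.39
Phone case £40.84: other taxable items → 8.75% → £3.57
Sparkling wine £21.29: alcoholic beverages → 10.25% → £2.18
Craft lager (4-pack) £13.04: alcoholic beverages → 10.25% → £1.34
Scented candle £15.72: other taxable items → 8.75% → £1.38
Total tax = £5.11 + £2.06 + £2.92 + £3.39 + £3.57 + £2.18 + £1.34 + £1.38 = £21.95

£21.95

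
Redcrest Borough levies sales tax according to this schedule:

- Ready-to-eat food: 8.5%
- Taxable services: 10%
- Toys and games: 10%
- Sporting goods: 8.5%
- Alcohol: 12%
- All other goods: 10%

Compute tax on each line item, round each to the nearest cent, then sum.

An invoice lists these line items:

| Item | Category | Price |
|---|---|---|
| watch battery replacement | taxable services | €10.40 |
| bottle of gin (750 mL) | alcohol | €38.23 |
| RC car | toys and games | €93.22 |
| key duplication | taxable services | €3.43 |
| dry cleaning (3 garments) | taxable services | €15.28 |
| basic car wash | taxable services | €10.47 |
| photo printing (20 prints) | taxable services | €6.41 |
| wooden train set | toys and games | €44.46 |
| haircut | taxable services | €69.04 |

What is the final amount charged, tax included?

€320.80

Watch battery replacement €10.40: taxable services → 10% → €1.04
Bottle of gin (750 mL) €38.23: alcohol → 12% → €4.59
RC car €93.22: toys and games → 10% → €9.32
Key duplication €3.43: taxable services → 10% → €0.34
Dry cleaning (3 garments) €15.28: taxable services → 10% → €1.53
Basic car wash €10.47: taxable services → 10% → €1.05
Photo printing (20 prints) €6.41: taxable services → 10% → €0.64
Wooden train set €44.46: toys and games → 10% → €4.45
Haircut €69.04: taxable services → 10% → €6.90
Subtotal = €290.94; tax = €29.86; total due = €320.80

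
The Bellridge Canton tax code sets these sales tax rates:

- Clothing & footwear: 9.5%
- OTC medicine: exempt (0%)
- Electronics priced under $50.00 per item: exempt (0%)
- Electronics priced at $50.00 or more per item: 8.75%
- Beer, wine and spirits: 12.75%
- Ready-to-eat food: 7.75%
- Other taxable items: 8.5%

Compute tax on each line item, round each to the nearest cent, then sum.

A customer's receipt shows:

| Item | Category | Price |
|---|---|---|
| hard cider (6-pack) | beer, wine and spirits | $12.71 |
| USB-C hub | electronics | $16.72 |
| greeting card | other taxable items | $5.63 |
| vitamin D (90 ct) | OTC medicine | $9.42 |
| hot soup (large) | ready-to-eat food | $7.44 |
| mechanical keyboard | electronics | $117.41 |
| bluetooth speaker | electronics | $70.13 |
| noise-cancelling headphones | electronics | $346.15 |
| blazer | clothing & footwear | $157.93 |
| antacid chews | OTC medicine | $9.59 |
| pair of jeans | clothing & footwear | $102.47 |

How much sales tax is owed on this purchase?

Hard cider (6-pack) $12.71: beer, wine and spirits → 12.75% → $1.62
USB-C hub $16.72: electronics, under $50.00 → 0% → $0.00
Greeting card $5.63: other taxable items → 8.5% → $0.48
Vitamin D (90 ct) $9.42: OTC medicine → 0% → $0.00
Hot soup (large) $7.44: ready-to-eat food → 7.75% → $0.58
Mechanical keyboard $117.41: electronics, $50.00 or more → 8.75% → $10.27
Bluetooth speaker $70.13: electronics, $50.00 or more → 8.75% → $6.14
Noise-cancelling headphones $346.15: electronics, $50.00 or more → 8.75% → $30.29
Blazer $157.93: clothing & footwear → 9.5% → $15.00
Antacid chews $9.59: OTC medicine → 0% → $0.00
Pair of jeans $102.47: clothing & footwear → 9.5% → $9.73
Total tax = $1.62 + $0.48 + $0.58 + $10.27 + $6.14 + $30.29 + $15.00 + $9.73 = $74.11

$74.11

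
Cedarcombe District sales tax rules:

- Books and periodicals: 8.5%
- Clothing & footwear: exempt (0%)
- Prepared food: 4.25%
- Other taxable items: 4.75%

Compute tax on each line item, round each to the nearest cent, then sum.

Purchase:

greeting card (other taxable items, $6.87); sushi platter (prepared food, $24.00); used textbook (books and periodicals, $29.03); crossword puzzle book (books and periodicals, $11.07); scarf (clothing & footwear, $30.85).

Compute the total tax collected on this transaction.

$4.76

Greeting card $6.87: other taxable items → 4.75% → $0.33
Sushi platter $24.00: prepared food → 4.25% → $1.02
Used textbook $29.03: books and periodicals → 8.5% → $2.47
Crossword puzzle book $11.07: books and periodicals → 8.5% → $0.94
Scarf $30.85: clothing & footwear → 0% → $0.00
Total tax = $0.33 + $1.02 + $2.47 + $0.94 = $4.76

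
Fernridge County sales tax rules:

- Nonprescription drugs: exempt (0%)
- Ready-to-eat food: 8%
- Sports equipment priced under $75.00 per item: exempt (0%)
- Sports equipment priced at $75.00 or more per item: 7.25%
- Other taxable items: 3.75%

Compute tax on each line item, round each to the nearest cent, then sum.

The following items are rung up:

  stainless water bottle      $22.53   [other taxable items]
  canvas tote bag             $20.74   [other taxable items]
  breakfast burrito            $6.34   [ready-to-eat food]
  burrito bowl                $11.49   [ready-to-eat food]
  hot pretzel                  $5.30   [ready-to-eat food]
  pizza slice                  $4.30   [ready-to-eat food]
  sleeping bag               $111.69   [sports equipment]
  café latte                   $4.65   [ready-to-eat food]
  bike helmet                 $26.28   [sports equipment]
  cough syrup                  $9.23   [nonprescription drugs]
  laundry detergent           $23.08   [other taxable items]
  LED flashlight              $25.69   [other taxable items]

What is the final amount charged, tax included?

Stainless water bottle $22.53: other taxable items → 3.75% → $0.84
Canvas tote bag $20.74: other taxable items → 3.75% → $0.78
Breakfast burrito $6.34: ready-to-eat food → 8% → $0.51
Burrito bowl $11.49: ready-to-eat food → 8% → $0.92
Hot pretzel $5.30: ready-to-eat food → 8% → $0.42
Pizza slice $4.30: ready-to-eat food → 8% → $0.34
Sleeping bag $111.69: sports equipment, $75.00 or more → 7.25% → $8.10
Café latte $4.65: ready-to-eat food → 8% → $0.37
Bike helmet $26.28: sports equipment, under $75.00 → 0% → $0.00
Cough syrup $9.23: nonprescription drugs → 0% → $0.00
Laundry detergent $23.08: other taxable items → 3.75% → $0.87
LED flashlight $25.69: other taxable items → 3.75% → $0.96
Subtotal = $271.32; tax = $14.11; total due = $285.43

$285.43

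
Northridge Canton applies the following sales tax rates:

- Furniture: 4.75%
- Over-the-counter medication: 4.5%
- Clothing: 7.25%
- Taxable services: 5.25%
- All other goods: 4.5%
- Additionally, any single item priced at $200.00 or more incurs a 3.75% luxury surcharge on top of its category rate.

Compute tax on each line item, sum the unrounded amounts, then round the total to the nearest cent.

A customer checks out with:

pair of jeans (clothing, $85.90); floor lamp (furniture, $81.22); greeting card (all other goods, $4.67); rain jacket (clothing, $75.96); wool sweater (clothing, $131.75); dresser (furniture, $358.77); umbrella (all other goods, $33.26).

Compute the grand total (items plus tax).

$828.88

Pair of jeans $85.90: clothing → 7.25% → $6.22775
Floor lamp $81.22: furniture → 4.75% → $3.85795
Greeting card $4.67: all other goods → 4.5% → $0.21015
Rain jacket $75.96: clothing → 7.25% → $5.5071
Wool sweater $131.75: clothing → 7.25% → $9.551875
Dresser $358.77: furniture → 4.75% + 3.75% surcharge = 8.5% → $30.49545
Umbrella $33.26: all other goods → 4.5% → $1.4967
Subtotal = $771.53; unrounded tax = $57.346975 → $57.35; total due = $828.88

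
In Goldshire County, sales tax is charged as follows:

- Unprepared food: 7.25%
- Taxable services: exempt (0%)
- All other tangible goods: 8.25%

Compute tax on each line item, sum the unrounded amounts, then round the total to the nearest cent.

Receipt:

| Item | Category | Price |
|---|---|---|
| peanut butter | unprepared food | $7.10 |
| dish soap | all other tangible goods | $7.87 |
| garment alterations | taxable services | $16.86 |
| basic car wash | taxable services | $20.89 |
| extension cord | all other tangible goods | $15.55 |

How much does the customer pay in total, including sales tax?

Peanut butter $7.10: unprepared food → 7.25% → $0.51475
Dish soap $7.87: all other tangible goods → 8.25% → $0.649275
Garment alterations $16.86: taxable services → 0% → $0.00
Basic car wash $20.89: taxable services → 0% → $0.00
Extension cord $15.55: all other tangible goods → 8.25% → $1.282875
Subtotal = $68.27; unrounded tax = $2.4469 → $2.45; total due = $70.72

$70.72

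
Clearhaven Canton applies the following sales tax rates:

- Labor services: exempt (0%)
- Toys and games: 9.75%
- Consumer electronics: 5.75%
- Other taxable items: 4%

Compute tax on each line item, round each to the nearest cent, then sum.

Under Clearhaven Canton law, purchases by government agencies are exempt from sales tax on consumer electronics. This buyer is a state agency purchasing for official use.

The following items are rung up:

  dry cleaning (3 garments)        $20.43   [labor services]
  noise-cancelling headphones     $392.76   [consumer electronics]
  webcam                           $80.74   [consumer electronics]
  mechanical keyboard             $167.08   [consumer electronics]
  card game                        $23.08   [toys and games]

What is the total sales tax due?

$2.25

Dry cleaning (3 garments) $20.43: labor services → 0% → $0.00
Noise-cancelling headphones $392.76: consumer electronics, buyer-exempt → 0% → $0.00
Webcam $80.74: consumer electronics, buyer-exempt → 0% → $0.00
Mechanical keyboard $167.08: consumer electronics, buyer-exempt → 0% → $0.00
Card game $23.08: toys and games → 9.75% → $2.25
Total tax = $2.25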